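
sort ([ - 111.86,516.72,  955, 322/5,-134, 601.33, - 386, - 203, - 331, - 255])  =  [-386,-331, -255, - 203, - 134,  -  111.86,322/5,  516.72, 601.33,955]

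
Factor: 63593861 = 37^1*43^1*39971^1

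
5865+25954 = 31819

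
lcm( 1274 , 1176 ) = 15288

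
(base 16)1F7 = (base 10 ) 503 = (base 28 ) hr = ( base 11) 418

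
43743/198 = 14581/66=220.92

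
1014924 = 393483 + 621441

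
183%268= 183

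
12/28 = 3/7 = 0.43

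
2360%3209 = 2360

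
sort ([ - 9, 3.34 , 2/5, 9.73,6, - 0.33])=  [ - 9, - 0.33,  2/5 , 3.34,  6 , 9.73 ] 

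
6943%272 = 143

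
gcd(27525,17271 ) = 3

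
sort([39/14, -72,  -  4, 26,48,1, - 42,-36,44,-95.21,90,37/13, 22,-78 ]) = [-95.21,  -  78,-72, - 42 , - 36 , - 4, 1, 39/14, 37/13,22, 26, 44, 48, 90 ]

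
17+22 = 39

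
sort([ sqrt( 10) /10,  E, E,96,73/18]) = [sqrt( 10)/10,E,E,73/18 , 96] 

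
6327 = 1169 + 5158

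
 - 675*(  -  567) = 382725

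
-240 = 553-793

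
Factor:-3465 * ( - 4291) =3^2*5^1*7^2*11^1 * 613^1 = 14868315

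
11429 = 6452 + 4977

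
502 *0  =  0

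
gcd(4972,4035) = 1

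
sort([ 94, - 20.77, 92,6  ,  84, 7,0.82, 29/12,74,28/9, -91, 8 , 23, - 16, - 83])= [ - 91, - 83, -20.77, - 16,0.82,29/12,  28/9,6, 7, 8  ,  23, 74, 84,92,94 ] 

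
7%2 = 1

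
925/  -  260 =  - 185/52 = -3.56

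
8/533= 8/533 = 0.02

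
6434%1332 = 1106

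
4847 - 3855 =992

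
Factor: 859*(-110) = - 94490 =-  2^1*5^1*11^1 * 859^1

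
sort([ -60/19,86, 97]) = [  -  60/19,  86,97]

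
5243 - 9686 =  - 4443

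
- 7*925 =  - 6475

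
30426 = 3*10142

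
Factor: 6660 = 2^2*3^2 * 5^1*37^1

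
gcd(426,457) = 1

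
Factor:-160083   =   - 3^3*  7^2*11^2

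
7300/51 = 7300/51 = 143.14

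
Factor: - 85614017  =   - 107^1 * 800131^1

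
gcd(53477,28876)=1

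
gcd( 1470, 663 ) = 3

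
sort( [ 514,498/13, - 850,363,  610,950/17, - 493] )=[ - 850, - 493,498/13,950/17,363,514,610]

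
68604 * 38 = 2606952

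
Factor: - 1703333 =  - 107^1* 15919^1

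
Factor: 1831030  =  2^1*5^1*19^1*23^1*419^1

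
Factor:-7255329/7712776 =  - 2^( - 3 )*3^1 * 53^1*45631^1*964097^( - 1) 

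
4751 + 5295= 10046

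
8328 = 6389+1939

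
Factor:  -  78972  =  -2^2*3^1*6581^1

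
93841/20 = 4692+1/20 = 4692.05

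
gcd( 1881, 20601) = 9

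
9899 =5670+4229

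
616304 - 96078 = 520226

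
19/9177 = 1/483 = 0.00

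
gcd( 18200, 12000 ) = 200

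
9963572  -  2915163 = 7048409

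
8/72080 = 1/9010 = 0.00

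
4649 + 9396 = 14045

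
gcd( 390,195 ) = 195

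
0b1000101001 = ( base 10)553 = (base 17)1F9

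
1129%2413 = 1129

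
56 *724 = 40544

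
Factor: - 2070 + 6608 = 4538 = 2^1*2269^1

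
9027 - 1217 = 7810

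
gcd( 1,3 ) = 1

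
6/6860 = 3/3430  =  0.00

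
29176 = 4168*7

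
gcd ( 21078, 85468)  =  2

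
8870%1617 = 785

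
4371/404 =4371/404 = 10.82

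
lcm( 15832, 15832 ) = 15832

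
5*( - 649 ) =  - 3245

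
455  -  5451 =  - 4996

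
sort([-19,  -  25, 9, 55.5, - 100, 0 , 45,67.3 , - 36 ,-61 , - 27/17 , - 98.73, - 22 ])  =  [-100, - 98.73, - 61,-36, - 25, - 22, - 19 , - 27/17, 0,9, 45,55.5,67.3] 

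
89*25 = 2225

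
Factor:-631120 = - 2^4*5^1*7^3*23^1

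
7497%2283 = 648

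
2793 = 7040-4247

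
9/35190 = 1/3910 = 0.00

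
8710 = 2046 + 6664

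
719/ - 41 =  - 18 + 19/41 = - 17.54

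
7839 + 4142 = 11981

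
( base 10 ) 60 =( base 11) 55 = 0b111100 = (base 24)2C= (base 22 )2G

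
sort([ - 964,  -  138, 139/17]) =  [ - 964, - 138,139/17]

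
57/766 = 57/766 = 0.07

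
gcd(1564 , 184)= 92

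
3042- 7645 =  -4603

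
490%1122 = 490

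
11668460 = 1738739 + 9929721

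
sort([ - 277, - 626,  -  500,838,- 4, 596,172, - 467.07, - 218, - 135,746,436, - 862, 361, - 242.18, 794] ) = [ - 862, - 626, - 500, - 467.07, - 277,  -  242.18,-218, - 135, - 4, 172,  361 , 436, 596,746,794,838]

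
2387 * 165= 393855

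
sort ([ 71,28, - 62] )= [ - 62,28 , 71]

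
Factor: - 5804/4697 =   -  2^2*7^(- 1 )*11^(-1 ) * 61^(-1)*1451^1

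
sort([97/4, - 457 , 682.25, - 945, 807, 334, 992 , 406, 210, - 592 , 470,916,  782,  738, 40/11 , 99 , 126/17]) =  [ - 945, - 592,-457  ,  40/11,126/17 , 97/4,99,  210, 334,406 , 470 , 682.25,738 , 782 , 807,916,992]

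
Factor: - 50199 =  - 3^1*29^1*577^1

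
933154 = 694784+238370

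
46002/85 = 541 + 1/5 = 541.20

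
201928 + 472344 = 674272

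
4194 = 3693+501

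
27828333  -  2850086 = 24978247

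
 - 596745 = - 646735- - 49990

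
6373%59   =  1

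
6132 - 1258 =4874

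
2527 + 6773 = 9300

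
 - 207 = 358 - 565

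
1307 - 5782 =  - 4475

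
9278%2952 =422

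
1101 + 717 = 1818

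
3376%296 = 120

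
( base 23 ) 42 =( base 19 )4I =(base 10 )94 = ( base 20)4e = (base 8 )136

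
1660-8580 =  -6920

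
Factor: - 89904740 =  - 2^2*5^1*4495237^1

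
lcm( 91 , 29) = 2639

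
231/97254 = 77/32418 =0.00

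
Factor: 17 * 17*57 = 3^1*17^2 * 19^1=16473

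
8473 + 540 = 9013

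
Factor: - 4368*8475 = -37018800= - 2^4*3^2 *5^2*7^1 * 13^1*113^1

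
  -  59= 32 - 91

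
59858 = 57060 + 2798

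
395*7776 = 3071520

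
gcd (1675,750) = 25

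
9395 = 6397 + 2998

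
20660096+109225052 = 129885148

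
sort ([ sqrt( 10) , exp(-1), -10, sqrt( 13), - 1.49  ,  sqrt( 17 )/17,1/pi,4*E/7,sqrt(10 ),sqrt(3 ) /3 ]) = [ - 10,-1.49,sqrt( 17 )/17,1/pi,exp(- 1) , sqrt ( 3)/3, 4*E/7,sqrt (10 ),sqrt(10 ),  sqrt ( 13 )] 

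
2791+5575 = 8366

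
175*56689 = 9920575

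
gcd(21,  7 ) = 7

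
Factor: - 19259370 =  - 2^1*3^4  *  5^1*13^1*31^1 * 59^1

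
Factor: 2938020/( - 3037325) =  - 587604/607465 = - 2^2*3^1*5^( - 1) * 23^1*2129^1*121493^( - 1 )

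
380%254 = 126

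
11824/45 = 262 + 34/45=262.76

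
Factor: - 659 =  - 659^1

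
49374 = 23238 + 26136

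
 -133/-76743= 133/76743= 0.00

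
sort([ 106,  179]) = [106,179]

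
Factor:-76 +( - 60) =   -  2^3*17^1=- 136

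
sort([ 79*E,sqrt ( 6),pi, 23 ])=[ sqrt (6),pi,23,79*E ]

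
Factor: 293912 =2^3 * 36739^1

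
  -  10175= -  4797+  -  5378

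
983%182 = 73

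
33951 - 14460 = 19491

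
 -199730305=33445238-233175543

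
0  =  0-0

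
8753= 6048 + 2705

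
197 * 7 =1379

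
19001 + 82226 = 101227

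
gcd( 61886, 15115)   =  1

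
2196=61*36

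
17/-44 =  - 17/44 = -  0.39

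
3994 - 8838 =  - 4844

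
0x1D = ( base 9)32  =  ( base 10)29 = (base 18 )1B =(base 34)t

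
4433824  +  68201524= 72635348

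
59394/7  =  8484 + 6/7 = 8484.86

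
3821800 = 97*39400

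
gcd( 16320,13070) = 10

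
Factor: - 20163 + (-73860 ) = -3^2*31^1*337^1 = - 94023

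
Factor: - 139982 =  - 2^1*69991^1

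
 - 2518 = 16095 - 18613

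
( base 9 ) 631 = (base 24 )LA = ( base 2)1000000010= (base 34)F4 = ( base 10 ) 514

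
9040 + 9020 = 18060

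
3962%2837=1125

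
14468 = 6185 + 8283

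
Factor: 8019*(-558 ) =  - 2^1*3^8*11^1*31^1 = - 4474602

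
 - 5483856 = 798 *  ( - 6872 )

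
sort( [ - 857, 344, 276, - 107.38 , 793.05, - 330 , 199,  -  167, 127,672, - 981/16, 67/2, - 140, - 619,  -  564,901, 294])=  [-857, - 619,  -  564, - 330,-167 , - 140 , - 107.38,-981/16,67/2,127 , 199, 276, 294,  344,672, 793.05, 901]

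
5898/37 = 159+15/37 = 159.41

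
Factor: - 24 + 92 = 68 = 2^2*17^1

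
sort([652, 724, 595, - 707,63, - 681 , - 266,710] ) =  [ - 707, - 681,-266, 63,595,652,710,724 ]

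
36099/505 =36099/505 = 71.48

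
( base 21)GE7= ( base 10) 7357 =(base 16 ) 1CBD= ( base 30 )857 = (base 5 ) 213412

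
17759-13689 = 4070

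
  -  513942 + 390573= - 123369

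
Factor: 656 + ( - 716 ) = -2^2* 3^1*5^1= - 60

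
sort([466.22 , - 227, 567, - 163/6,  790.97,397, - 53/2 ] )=[-227,  -  163/6, - 53/2,397, 466.22, 567, 790.97]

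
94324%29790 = 4954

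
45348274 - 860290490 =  - 814942216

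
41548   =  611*68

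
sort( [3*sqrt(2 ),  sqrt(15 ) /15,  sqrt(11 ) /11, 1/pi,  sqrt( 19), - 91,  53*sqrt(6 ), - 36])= [ - 91, - 36,sqrt(15 ) /15,  sqrt( 11 ) /11,1/pi, 3*sqrt( 2 ), sqrt( 19 ), 53*sqrt( 6 )]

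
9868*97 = 957196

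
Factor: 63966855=3^1*5^1*83^1*191^1*269^1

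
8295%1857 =867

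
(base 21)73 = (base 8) 226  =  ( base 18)86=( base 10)150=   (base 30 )50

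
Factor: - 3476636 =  - 2^2*17^1*29^1*41^1*43^1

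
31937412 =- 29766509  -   - 61703921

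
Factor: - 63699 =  - 3^1*17^1*1249^1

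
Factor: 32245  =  5^1*6449^1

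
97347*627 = 61036569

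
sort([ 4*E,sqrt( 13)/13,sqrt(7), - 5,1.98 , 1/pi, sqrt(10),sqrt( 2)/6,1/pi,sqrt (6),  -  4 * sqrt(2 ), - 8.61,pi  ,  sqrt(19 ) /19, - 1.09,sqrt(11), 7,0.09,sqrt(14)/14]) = [-8.61,-4*sqrt( 2) , - 5 , - 1.09,0.09,sqrt( 19 ) /19,sqrt(2) /6,  sqrt(14)/14,sqrt( 13 )/13,1/pi,  1/pi, 1.98,  sqrt( 6),sqrt(7), pi,sqrt(10), sqrt (11),7,4*E ] 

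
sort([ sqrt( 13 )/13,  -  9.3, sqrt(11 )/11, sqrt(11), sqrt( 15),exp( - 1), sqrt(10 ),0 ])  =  [ - 9.3, 0, sqrt( 13 )/13,sqrt(11 )/11,  exp( - 1), sqrt(10 ),sqrt(11),  sqrt ( 15) ]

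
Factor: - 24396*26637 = -649836252 = -  2^2 * 3^2 * 13^1*19^1*107^1*683^1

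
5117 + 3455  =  8572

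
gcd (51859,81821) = 1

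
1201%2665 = 1201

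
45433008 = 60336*753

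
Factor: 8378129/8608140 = 2^( - 2 )*3^( - 3) *5^( - 1)*19^( - 1)*29^1*251^1*839^ ( - 1)*1151^1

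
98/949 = 98/949 = 0.10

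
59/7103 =59/7103 = 0.01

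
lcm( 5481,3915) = 27405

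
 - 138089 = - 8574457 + 8436368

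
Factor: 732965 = 5^1*47^1*3119^1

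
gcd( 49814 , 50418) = 2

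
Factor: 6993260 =2^2 *5^1*349663^1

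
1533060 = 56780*27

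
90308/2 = 45154 =45154.00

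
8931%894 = 885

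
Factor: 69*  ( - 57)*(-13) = 51129 = 3^2*13^1*19^1 * 23^1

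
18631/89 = 18631/89  =  209.34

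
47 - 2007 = -1960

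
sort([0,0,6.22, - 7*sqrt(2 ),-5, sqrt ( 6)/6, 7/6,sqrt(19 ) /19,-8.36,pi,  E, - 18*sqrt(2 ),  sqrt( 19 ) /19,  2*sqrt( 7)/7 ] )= [  -  18*sqrt( 2),-7 * sqrt( 2), - 8.36, - 5,0,0,sqrt (19 )/19, sqrt(19)/19, sqrt(6)/6,2*sqrt (7)/7, 7/6,E, pi,6.22]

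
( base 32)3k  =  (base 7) 224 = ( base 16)74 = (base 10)116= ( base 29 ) 40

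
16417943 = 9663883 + 6754060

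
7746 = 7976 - 230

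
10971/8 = 10971/8 = 1371.38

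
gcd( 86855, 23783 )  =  1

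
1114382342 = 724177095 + 390205247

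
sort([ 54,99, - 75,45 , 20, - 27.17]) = [- 75 , - 27.17,20, 45, 54 , 99]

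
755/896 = 755/896= 0.84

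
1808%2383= 1808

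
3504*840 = 2943360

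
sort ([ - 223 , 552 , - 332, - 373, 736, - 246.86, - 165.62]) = [-373, - 332, - 246.86, - 223, -165.62,552,736 ]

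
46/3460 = 23/1730=0.01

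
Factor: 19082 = 2^1*7^1 *29^1*47^1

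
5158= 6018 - 860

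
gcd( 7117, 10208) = 11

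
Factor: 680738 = 2^1*340369^1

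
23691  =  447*53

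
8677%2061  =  433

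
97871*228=22314588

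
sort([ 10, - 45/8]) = [  -  45/8  ,  10]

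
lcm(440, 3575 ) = 28600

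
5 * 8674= 43370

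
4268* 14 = 59752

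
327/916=327/916=0.36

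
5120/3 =1706+2/3 =1706.67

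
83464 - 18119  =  65345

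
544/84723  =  544/84723 = 0.01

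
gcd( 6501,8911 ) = 1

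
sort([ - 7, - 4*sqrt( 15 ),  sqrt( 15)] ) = [ - 4*sqrt(15 ), - 7,  sqrt( 15)]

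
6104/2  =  3052 = 3052.00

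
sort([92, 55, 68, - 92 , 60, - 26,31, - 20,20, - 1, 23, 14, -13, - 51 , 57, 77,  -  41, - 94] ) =[ - 94, - 92, -51, -41,-26,  -  20,-13 ,  -  1, 14,20 , 23, 31,55,57,  60, 68, 77, 92 ] 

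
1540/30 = 51 + 1/3=51.33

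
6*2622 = 15732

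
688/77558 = 344/38779 = 0.01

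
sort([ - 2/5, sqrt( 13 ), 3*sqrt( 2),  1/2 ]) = [  -  2/5,1/2,sqrt( 13 ), 3*sqrt( 2) ]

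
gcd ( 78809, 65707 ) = 1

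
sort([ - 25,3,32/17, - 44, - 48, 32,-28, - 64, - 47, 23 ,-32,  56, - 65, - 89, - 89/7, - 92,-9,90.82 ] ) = [  -  92, - 89,-65,-64, - 48, - 47, - 44, - 32, - 28,-25 ,-89/7, - 9,32/17,3,  23,32, 56,  90.82]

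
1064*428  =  455392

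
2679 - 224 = 2455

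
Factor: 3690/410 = 9 =3^2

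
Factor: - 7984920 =-2^3*3^1*5^1*66541^1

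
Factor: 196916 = 2^2*19^1*2591^1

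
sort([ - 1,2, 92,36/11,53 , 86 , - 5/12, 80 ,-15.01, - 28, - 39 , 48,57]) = [-39, - 28, - 15.01, - 1, - 5/12, 2 , 36/11,  48, 53, 57,80 , 86, 92 ] 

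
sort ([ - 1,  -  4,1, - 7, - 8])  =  [-8, - 7,  -  4,  -  1 , 1]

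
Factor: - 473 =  - 11^1*43^1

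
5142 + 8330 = 13472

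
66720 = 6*11120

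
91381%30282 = 535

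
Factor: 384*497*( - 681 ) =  - 2^7*3^2*7^1*  71^1*227^1= - 129967488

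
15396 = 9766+5630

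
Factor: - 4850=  - 2^1*5^2*97^1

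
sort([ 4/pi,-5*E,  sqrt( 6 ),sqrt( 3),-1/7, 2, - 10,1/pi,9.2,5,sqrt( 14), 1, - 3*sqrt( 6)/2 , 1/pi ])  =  [ - 5*E,-10,  -  3*sqrt (6)/2,- 1/7,1/pi,1/pi,1, 4/pi, sqrt (3 ), 2, sqrt(6 ),sqrt( 14), 5,9.2 ] 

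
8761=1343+7418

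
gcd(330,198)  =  66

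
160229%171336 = 160229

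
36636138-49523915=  - 12887777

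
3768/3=1256= 1256.00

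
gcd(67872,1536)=96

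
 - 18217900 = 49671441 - 67889341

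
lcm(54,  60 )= 540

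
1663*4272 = 7104336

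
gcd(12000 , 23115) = 15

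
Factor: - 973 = - 7^1*139^1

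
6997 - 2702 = 4295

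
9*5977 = 53793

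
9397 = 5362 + 4035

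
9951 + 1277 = 11228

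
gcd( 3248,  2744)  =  56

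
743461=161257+582204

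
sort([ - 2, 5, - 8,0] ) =[ - 8, - 2,0,5] 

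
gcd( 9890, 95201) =1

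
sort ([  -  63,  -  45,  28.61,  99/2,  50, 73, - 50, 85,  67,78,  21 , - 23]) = [ - 63, -50, - 45, - 23, 21,  28.61,99/2, 50, 67 , 73, 78,  85]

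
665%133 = 0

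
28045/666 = 42+ 73/666 =42.11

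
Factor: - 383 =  - 383^1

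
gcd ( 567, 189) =189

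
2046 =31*66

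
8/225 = 8/225 = 0.04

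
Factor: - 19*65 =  - 5^1*13^1 * 19^1 = -1235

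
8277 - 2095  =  6182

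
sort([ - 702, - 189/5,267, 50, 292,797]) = [ - 702, - 189/5 , 50,  267,  292,797]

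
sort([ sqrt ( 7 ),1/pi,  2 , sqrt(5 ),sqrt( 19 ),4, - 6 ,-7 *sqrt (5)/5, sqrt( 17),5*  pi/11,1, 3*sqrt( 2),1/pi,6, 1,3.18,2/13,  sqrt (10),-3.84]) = [-6, - 3.84, - 7*sqrt( 5 ) /5, 2/13,1/pi, 1/pi, 1,  1,5*pi/11,2,sqrt( 5), sqrt( 7 ),sqrt(10),3.18,4 , sqrt(17),3 * sqrt( 2),sqrt( 19 ), 6]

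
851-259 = 592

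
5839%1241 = 875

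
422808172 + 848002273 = 1270810445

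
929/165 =5 + 104/165 = 5.63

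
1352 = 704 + 648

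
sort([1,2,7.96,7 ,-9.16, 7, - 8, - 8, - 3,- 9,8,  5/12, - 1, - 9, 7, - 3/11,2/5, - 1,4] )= [-9.16, - 9,-9, - 8, - 8 , - 3, - 1, - 1,- 3/11, 2/5,  5/12,1,2, 4,7,7 , 7,7.96  ,  8]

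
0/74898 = 0 = 0.00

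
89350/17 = 89350/17 = 5255.88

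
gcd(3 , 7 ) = 1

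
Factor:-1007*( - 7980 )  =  8035860  =  2^2 * 3^1*5^1*7^1*19^2*53^1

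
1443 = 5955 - 4512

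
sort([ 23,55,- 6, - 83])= [  -  83, - 6, 23, 55]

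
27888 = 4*6972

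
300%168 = 132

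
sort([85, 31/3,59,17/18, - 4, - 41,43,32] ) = [ - 41, - 4, 17/18,31/3, 32,43,59,85 ]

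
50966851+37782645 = 88749496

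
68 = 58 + 10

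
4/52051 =4/52051 = 0.00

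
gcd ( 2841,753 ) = 3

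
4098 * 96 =393408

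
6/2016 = 1/336 = 0.00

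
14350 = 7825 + 6525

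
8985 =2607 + 6378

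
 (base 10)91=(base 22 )43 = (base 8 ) 133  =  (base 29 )34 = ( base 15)61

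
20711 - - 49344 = 70055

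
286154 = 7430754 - 7144600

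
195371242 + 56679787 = 252051029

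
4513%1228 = 829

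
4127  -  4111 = 16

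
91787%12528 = 4091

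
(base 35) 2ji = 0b110000111101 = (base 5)100013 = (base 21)724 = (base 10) 3133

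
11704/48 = 1463/6 = 243.83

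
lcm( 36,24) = 72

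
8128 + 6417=14545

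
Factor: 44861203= 3767^1*11909^1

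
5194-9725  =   - 4531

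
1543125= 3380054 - 1836929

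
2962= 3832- 870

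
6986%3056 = 874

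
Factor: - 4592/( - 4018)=8/7 =2^3 * 7^( - 1) 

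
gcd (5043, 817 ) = 1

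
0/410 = 0 = 0.00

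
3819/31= 123 + 6/31 = 123.19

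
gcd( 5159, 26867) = 67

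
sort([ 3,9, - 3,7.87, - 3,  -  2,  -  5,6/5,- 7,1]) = [ - 7, - 5,-3, - 3, - 2, 1,6/5, 3,  7.87,9] 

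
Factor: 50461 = 50461^1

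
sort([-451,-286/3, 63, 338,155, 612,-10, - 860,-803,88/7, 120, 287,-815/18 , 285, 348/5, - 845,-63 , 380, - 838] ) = [ - 860, - 845,-838,- 803,-451, - 286/3,-63,-815/18 , - 10, 88/7, 63, 348/5,120,155, 285,287, 338,380, 612 ]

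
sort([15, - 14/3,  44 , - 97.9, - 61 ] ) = [ - 97.9, - 61, - 14/3,15, 44]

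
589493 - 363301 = 226192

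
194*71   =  13774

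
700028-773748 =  - 73720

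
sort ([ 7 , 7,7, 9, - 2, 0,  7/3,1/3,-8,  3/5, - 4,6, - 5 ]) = [ - 8, - 5,- 4, - 2, 0,1/3,  3/5, 7/3, 6, 7 , 7,7,  9 ] 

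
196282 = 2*98141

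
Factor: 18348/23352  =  2^( - 1)*7^(  -  1 ) * 11^1 = 11/14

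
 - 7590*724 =  -  5495160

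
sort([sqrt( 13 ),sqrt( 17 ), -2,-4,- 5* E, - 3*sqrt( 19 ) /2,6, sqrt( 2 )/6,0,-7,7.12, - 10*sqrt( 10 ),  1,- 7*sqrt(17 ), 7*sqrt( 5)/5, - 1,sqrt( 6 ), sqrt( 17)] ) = [-10*sqrt( 10 ) ,-7*sqrt (17), - 5*E , - 7,  -  3*sqrt( 19 ) /2,- 4,-2,-1,0,sqrt (2 ) /6,1,sqrt(6),7*sqrt( 5)/5,sqrt (13),sqrt( 17),sqrt ( 17 ),6,7.12] 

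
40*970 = 38800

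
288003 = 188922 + 99081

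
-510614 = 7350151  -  7860765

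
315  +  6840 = 7155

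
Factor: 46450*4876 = 2^3 *5^2*23^1*53^1*929^1 = 226490200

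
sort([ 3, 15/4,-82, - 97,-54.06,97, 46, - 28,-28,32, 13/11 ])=[-97,-82,  -  54.06,-28, - 28, 13/11, 3,15/4, 32,  46, 97 ] 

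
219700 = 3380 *65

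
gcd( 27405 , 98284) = 1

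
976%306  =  58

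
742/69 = 742/69 = 10.75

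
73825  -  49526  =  24299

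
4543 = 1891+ 2652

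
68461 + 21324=89785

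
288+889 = 1177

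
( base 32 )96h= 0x24D1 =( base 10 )9425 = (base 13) 43A0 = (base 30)ae5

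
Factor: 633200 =2^4*5^2* 1583^1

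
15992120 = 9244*1730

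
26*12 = 312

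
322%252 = 70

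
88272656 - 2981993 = 85290663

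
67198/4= 16799 + 1/2 = 16799.50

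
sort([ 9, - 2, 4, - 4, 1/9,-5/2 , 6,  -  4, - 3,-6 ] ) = [ - 6, - 4,-4,  -  3 , - 5/2, - 2,1/9, 4, 6,9]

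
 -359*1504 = -539936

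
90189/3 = 30063 =30063.00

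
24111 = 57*423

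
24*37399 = 897576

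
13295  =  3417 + 9878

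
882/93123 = 98/10347 = 0.01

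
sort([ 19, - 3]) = [-3 , 19]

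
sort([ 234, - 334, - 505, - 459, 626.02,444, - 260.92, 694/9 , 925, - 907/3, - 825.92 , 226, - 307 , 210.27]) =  [  -  825.92, - 505, - 459, - 334, - 307, - 907/3, -260.92,694/9,210.27,  226,234, 444,626.02,925 ] 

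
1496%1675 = 1496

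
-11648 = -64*182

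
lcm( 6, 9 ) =18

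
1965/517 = 3 + 414/517 = 3.80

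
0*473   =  0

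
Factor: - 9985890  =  -2^1*3^1 * 5^1*43^1*7741^1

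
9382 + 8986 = 18368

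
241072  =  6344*38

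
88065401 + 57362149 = 145427550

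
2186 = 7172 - 4986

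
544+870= 1414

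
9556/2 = 4778 = 4778.00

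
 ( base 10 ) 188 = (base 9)228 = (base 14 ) D6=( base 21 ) 8k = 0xBC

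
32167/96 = 335  +  7/96 = 335.07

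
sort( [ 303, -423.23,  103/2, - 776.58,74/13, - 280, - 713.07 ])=[-776.58, -713.07,-423.23, -280, 74/13 , 103/2, 303]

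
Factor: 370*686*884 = 2^4*5^1*7^3*13^1 * 17^1*37^1 = 224376880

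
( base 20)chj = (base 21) bee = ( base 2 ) 1010000100111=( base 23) 9h7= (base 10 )5159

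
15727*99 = 1556973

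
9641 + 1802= 11443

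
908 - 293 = 615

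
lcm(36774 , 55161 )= 110322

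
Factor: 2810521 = 7^1 * 331^1*1213^1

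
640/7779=640/7779 = 0.08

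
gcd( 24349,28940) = 1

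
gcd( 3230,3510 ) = 10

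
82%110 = 82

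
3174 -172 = 3002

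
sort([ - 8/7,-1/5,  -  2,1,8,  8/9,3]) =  [ - 2, -8/7, - 1/5,  8/9,  1, 3,8 ]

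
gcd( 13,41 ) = 1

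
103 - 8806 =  - 8703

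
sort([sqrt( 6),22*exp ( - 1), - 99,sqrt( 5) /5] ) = [ - 99,sqrt(5) /5, sqrt( 6), 22*exp ( - 1)]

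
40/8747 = 40/8747 = 0.00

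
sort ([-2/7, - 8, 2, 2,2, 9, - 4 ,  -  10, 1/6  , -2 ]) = [ - 10,-8, - 4, - 2, -2/7, 1/6, 2,2, 2,9]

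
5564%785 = 69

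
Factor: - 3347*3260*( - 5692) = 2^4*5^1*163^1*1423^1*3347^1 = 62106664240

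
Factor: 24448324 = 2^2*6112081^1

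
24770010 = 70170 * 353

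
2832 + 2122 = 4954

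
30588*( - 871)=  -  26642148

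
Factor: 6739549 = 6739549^1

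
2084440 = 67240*31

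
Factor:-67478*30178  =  -2^2*79^1*191^1*33739^1 = - 2036351084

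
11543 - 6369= 5174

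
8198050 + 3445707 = 11643757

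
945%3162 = 945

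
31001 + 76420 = 107421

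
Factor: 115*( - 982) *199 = - 22473070 = - 2^1*5^1*23^1 * 199^1 * 491^1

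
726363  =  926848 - 200485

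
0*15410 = 0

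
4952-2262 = 2690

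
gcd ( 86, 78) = 2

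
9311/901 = 9311/901 = 10.33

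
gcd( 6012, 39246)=6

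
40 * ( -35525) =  - 1421000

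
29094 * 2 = 58188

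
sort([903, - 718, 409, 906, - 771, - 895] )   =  [ - 895, - 771,-718, 409,903, 906]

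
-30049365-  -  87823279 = 57773914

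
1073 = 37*29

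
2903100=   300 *9677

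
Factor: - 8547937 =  - 47^1*181871^1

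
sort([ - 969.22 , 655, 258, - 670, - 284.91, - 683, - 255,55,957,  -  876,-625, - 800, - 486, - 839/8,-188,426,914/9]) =[ - 969.22, - 876, - 800, - 683, - 670,-625,  -  486,- 284.91,  -  255, - 188,  -  839/8, 55,914/9, 258, 426, 655, 957]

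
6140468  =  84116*73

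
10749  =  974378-963629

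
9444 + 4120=13564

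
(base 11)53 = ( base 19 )31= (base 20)2i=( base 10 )58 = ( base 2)111010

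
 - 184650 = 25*(  -  7386) 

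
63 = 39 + 24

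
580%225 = 130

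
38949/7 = 5564+1/7= 5564.14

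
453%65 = 63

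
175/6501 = 175/6501 = 0.03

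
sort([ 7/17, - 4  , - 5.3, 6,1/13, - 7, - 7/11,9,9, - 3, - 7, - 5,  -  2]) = [ - 7, - 7, - 5.3 ,  -  5,  -  4, - 3, - 2, - 7/11,1/13,7/17, 6,9,9] 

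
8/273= 8/273 = 0.03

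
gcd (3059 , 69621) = 23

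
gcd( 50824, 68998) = 2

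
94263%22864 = 2807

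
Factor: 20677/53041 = 23^1*59^ ( - 1 ) = 23/59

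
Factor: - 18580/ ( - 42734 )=2^1*5^1 *23^( - 1 ) = 10/23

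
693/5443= 693/5443 = 0.13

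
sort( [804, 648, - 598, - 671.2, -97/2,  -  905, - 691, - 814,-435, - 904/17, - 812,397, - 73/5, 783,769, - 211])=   [-905, - 814, - 812, - 691,  -  671.2,-598,-435 ,-211, - 904/17, -97/2, - 73/5,397,648,769, 783, 804]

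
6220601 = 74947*83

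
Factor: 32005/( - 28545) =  - 3^( - 1)*11^( - 1)*37^1  =  - 37/33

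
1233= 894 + 339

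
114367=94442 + 19925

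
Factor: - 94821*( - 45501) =4314450321 = 3^2*29^1*523^1*31607^1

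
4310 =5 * 862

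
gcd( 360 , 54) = 18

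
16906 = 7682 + 9224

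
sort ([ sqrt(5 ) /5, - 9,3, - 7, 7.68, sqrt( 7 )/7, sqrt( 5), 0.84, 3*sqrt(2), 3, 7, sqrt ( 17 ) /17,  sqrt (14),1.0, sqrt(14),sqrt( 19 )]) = [ - 9 ,  -  7, sqrt( 17 ) /17, sqrt( 7) /7, sqrt (5 )/5, 0.84,1.0,sqrt( 5 ), 3, 3, sqrt(14 ), sqrt(14 ), 3 * sqrt(2), sqrt( 19), 7 , 7.68 ] 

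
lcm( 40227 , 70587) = 3741111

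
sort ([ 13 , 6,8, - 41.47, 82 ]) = [-41.47, 6, 8, 13, 82] 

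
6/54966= 1/9161 =0.00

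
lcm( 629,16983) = 16983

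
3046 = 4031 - 985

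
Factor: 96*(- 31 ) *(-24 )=71424 = 2^8*3^2 * 31^1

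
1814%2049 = 1814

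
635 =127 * 5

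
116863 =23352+93511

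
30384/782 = 38+334/391 = 38.85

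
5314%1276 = 210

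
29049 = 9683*3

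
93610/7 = 93610/7 = 13372.86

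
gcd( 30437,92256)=1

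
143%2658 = 143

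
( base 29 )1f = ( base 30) 1E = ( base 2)101100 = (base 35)19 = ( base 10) 44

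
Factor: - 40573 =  - 13^1*3121^1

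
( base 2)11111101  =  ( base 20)CD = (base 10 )253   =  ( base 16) fd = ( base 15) 11d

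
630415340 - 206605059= 423810281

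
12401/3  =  12401/3 = 4133.67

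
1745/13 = 1745/13 = 134.23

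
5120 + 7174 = 12294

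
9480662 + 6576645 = 16057307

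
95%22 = 7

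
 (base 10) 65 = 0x41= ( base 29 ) 27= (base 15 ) 45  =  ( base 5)230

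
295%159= 136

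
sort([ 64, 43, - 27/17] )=[ - 27/17, 43, 64]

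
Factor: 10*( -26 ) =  - 2^2  *5^1 * 13^1=- 260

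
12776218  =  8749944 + 4026274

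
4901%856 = 621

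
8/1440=1/180= 0.01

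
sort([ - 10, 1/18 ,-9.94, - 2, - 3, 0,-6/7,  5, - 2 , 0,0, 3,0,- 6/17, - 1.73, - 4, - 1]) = [- 10, - 9.94, - 4,  -  3, - 2, - 2, - 1.73, -1, - 6/7, - 6/17,0, 0,  0,0,1/18, 3, 5]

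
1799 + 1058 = 2857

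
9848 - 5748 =4100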